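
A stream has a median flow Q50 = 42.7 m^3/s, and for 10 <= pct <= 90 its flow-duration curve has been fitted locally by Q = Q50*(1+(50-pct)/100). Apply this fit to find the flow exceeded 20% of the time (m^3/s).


Q = 42.7 * (1 + (50 - 20)/100) = 55.5100 m^3/s


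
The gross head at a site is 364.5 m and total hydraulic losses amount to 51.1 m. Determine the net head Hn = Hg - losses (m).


Hn = 364.5 - 51.1 = 313.4000 m


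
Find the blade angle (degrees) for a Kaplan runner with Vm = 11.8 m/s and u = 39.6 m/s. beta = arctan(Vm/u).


beta = arctan(11.8 / 39.6) = 16.5930 degrees


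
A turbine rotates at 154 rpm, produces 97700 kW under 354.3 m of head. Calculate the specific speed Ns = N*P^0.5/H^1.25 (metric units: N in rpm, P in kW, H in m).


Ns = 154 * 97700^0.5 / 354.3^1.25 = 31.3151


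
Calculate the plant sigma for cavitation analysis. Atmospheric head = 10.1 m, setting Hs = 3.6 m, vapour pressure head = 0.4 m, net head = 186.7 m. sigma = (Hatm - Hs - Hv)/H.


sigma = (10.1 - 3.6 - 0.4) / 186.7 = 0.0327


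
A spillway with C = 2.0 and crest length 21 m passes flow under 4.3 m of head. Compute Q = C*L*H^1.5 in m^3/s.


Q = 2.0 * 21 * 4.3^1.5 = 374.5001 m^3/s


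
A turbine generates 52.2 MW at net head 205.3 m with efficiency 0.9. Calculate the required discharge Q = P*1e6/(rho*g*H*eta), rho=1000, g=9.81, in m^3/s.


Q = 52.2 * 1e6 / (1000 * 9.81 * 205.3 * 0.9) = 28.7985 m^3/s


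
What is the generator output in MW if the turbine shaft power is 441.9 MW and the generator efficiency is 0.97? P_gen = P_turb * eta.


P_gen = 441.9 * 0.97 = 428.6430 MW


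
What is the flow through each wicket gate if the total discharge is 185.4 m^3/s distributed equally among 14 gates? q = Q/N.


q = 185.4 / 14 = 13.2429 m^3/s


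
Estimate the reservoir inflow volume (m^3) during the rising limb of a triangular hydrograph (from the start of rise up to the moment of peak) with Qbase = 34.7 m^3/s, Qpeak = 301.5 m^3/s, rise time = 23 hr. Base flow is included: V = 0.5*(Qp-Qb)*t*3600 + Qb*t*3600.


V = 0.5*(301.5 - 34.7)*23*3600 + 34.7*23*3600 = 1.3919e+07 m^3


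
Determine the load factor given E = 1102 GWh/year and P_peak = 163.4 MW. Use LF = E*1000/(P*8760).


LF = 1102 * 1000 / (163.4 * 8760) = 0.7699


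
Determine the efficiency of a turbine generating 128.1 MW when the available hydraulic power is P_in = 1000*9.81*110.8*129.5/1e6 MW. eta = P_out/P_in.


P_in = 1000 * 9.81 * 110.8 * 129.5 / 1e6 = 140.7598 MW
eta = 128.1 / 140.7598 = 0.9101


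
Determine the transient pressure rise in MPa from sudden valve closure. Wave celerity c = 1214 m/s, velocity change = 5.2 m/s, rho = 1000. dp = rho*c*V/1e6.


dp = 1000 * 1214 * 5.2 / 1e6 = 6.3128 MPa


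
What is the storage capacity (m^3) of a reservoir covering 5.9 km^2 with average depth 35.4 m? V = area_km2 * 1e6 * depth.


V = 5.9 * 1e6 * 35.4 = 2.0886e+08 m^3


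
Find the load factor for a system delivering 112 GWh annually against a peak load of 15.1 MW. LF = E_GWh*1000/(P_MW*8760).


LF = 112 * 1000 / (15.1 * 8760) = 0.8467


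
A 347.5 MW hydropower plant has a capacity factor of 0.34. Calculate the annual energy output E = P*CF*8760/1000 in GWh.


E = 347.5 * 0.34 * 8760 / 1000 = 1034.9940 GWh


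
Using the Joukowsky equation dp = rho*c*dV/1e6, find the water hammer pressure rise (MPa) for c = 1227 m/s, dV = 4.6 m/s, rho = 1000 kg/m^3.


dp = 1000 * 1227 * 4.6 / 1e6 = 5.6442 MPa


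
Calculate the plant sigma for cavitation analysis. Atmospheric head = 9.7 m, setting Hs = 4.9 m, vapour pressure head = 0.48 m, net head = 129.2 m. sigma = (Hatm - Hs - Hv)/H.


sigma = (9.7 - 4.9 - 0.48) / 129.2 = 0.0334


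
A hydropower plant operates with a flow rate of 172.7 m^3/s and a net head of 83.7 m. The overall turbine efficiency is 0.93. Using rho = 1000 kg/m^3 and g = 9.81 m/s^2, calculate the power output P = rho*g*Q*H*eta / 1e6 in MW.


P = 1000 * 9.81 * 172.7 * 83.7 * 0.93 / 1e6 = 131.8772 MW


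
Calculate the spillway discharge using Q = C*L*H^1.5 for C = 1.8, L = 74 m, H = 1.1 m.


Q = 1.8 * 74 * 1.1^1.5 = 153.6715 m^3/s


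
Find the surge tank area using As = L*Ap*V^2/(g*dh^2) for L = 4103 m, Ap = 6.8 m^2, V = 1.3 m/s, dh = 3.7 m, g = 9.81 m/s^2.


As = 4103 * 6.8 * 1.3^2 / (9.81 * 3.7^2) = 351.0950 m^2


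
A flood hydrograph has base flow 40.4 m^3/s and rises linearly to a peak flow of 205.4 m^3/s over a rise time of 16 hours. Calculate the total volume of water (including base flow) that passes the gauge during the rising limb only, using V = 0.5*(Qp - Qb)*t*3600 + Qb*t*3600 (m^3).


V = 0.5*(205.4 - 40.4)*16*3600 + 40.4*16*3600 = 7.0790e+06 m^3


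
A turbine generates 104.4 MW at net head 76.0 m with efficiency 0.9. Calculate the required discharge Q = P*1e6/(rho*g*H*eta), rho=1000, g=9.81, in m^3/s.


Q = 104.4 * 1e6 / (1000 * 9.81 * 76.0 * 0.9) = 155.5877 m^3/s


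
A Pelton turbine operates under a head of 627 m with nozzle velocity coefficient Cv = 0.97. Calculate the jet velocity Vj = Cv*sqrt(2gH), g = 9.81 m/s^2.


Vj = 0.97 * sqrt(2*9.81*627) = 107.5858 m/s


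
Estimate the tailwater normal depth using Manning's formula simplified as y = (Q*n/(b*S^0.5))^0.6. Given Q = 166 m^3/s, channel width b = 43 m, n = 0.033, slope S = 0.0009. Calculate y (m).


y = (166 * 0.033 / (43 * 0.0009^0.5))^0.6 = 2.3813 m


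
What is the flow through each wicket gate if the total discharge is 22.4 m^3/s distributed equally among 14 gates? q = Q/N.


q = 22.4 / 14 = 1.6000 m^3/s


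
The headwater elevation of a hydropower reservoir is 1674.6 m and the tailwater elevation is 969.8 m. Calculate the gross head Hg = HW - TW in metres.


Hg = 1674.6 - 969.8 = 704.8000 m


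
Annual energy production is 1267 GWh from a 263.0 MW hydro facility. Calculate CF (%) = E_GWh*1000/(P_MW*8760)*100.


CF = 1267 * 1000 / (263.0 * 8760) * 100 = 54.9942 %


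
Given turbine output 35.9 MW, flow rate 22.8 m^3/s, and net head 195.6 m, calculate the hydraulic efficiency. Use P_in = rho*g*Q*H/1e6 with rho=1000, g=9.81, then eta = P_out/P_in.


P_in = 1000 * 9.81 * 22.8 * 195.6 / 1e6 = 43.7495 MW
eta = 35.9 / 43.7495 = 0.8206


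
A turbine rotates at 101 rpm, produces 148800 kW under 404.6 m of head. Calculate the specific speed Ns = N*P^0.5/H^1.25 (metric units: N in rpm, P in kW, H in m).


Ns = 101 * 148800^0.5 / 404.6^1.25 = 21.4704


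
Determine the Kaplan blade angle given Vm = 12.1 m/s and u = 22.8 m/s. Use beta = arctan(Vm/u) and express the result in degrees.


beta = arctan(12.1 / 22.8) = 27.9550 degrees


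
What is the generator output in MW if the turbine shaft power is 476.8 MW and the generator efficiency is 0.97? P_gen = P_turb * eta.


P_gen = 476.8 * 0.97 = 462.4960 MW


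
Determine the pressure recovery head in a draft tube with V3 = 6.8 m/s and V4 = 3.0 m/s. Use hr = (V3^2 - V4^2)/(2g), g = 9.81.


hr = (6.8^2 - 3.0^2) / (2*9.81) = 1.8981 m


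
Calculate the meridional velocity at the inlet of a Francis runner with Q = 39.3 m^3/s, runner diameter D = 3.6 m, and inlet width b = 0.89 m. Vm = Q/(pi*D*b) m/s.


Vm = 39.3 / (pi * 3.6 * 0.89) = 3.9044 m/s


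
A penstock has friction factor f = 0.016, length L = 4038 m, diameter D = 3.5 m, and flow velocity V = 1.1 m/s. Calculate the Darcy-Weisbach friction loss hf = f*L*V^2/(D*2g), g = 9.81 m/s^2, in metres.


hf = 0.016 * 4038 * 1.1^2 / (3.5 * 2 * 9.81) = 1.1384 m


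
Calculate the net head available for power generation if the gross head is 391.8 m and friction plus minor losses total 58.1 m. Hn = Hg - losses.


Hn = 391.8 - 58.1 = 333.7000 m


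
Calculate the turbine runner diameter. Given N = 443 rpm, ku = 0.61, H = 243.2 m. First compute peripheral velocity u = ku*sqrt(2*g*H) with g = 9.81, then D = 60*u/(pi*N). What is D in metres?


u = 0.61 * sqrt(2*9.81*243.2) = 42.1368 m/s
D = 60 * 42.1368 / (pi * 443) = 1.8166 m


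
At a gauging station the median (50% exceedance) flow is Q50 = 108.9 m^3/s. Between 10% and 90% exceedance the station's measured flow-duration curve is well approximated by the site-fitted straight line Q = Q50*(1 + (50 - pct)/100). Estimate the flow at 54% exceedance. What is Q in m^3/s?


Q = 108.9 * (1 + (50 - 54)/100) = 104.5440 m^3/s


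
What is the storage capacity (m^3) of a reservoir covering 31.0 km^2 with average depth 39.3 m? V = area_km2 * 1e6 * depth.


V = 31.0 * 1e6 * 39.3 = 1.2183e+09 m^3


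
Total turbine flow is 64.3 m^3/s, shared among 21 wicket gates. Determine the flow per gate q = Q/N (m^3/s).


q = 64.3 / 21 = 3.0619 m^3/s


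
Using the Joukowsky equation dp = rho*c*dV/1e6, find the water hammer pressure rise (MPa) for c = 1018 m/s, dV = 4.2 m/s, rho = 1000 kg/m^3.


dp = 1000 * 1018 * 4.2 / 1e6 = 4.2756 MPa


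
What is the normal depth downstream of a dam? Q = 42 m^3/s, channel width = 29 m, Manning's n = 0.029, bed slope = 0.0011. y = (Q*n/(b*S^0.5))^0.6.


y = (42 * 0.029 / (29 * 0.0011^0.5))^0.6 = 1.1522 m


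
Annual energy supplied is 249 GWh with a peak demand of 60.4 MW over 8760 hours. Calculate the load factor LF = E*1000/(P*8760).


LF = 249 * 1000 / (60.4 * 8760) = 0.4706


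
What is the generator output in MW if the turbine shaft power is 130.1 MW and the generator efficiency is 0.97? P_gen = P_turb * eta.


P_gen = 130.1 * 0.97 = 126.1970 MW


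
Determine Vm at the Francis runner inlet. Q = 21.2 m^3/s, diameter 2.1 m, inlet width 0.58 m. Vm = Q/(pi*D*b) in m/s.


Vm = 21.2 / (pi * 2.1 * 0.58) = 5.5404 m/s


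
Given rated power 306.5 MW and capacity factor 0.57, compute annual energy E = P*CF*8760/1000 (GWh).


E = 306.5 * 0.57 * 8760 / 1000 = 1530.4158 GWh


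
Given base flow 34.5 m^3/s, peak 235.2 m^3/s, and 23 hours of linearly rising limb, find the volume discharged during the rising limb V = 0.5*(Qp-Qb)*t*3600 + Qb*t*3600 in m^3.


V = 0.5*(235.2 - 34.5)*23*3600 + 34.5*23*3600 = 1.1166e+07 m^3


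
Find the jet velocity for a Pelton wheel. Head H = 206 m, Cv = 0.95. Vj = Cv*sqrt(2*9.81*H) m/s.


Vj = 0.95 * sqrt(2*9.81*206) = 60.3958 m/s


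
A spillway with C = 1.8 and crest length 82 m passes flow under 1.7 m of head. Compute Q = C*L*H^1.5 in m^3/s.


Q = 1.8 * 82 * 1.7^1.5 = 327.1597 m^3/s


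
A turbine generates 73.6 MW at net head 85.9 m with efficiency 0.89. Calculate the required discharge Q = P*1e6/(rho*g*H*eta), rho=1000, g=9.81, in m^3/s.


Q = 73.6 * 1e6 / (1000 * 9.81 * 85.9 * 0.89) = 98.1354 m^3/s


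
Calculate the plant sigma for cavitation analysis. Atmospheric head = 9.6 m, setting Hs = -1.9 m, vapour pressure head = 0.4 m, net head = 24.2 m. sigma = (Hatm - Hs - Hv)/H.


sigma = (9.6 - (-1.9) - 0.4) / 24.2 = 0.4587


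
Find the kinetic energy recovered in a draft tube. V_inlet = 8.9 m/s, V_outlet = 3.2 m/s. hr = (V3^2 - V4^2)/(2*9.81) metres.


hr = (8.9^2 - 3.2^2) / (2*9.81) = 3.5153 m


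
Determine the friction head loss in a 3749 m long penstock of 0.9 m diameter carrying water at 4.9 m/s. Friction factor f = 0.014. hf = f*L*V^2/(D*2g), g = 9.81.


hf = 0.014 * 3749 * 4.9^2 / (0.9 * 2 * 9.81) = 71.3665 m


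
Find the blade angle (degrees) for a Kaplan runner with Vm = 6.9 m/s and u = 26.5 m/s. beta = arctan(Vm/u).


beta = arctan(6.9 / 26.5) = 14.5945 degrees


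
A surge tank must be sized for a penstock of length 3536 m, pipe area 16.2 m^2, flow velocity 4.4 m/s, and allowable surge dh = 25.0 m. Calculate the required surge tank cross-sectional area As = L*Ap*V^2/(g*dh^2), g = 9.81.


As = 3536 * 16.2 * 4.4^2 / (9.81 * 25.0^2) = 180.8771 m^2


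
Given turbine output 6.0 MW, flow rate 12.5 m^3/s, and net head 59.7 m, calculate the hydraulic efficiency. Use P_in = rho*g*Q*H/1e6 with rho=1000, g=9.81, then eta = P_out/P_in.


P_in = 1000 * 9.81 * 12.5 * 59.7 / 1e6 = 7.3207 MW
eta = 6.0 / 7.3207 = 0.8196


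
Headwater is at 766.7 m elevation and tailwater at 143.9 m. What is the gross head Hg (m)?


Hg = 766.7 - 143.9 = 622.8000 m


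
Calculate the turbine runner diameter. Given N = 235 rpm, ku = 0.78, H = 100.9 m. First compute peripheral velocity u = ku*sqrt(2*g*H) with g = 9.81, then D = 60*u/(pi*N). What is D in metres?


u = 0.78 * sqrt(2*9.81*100.9) = 34.7048 m/s
D = 60 * 34.7048 / (pi * 235) = 2.8205 m


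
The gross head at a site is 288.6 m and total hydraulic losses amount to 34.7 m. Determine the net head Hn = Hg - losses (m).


Hn = 288.6 - 34.7 = 253.9000 m


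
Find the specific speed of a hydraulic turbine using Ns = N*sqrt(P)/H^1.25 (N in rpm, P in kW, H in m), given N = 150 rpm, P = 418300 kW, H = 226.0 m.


Ns = 150 * 418300^0.5 / 226.0^1.25 = 110.7133


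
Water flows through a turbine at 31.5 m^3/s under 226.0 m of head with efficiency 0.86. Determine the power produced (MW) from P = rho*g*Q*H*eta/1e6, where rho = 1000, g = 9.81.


P = 1000 * 9.81 * 31.5 * 226.0 * 0.86 / 1e6 = 60.0602 MW


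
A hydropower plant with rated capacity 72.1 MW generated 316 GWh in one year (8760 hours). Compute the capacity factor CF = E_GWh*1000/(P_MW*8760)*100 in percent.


CF = 316 * 1000 / (72.1 * 8760) * 100 = 50.0320 %


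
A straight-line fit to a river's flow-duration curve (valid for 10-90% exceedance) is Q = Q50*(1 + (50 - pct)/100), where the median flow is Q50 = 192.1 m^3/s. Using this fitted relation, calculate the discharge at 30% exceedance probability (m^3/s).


Q = 192.1 * (1 + (50 - 30)/100) = 230.5200 m^3/s


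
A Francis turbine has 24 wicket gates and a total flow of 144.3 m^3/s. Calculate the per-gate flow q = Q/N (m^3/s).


q = 144.3 / 24 = 6.0125 m^3/s


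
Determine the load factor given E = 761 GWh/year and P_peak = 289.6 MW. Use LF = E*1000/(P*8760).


LF = 761 * 1000 / (289.6 * 8760) = 0.3000


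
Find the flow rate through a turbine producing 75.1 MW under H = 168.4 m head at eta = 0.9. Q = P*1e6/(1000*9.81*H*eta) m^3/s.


Q = 75.1 * 1e6 / (1000 * 9.81 * 168.4 * 0.9) = 50.5110 m^3/s


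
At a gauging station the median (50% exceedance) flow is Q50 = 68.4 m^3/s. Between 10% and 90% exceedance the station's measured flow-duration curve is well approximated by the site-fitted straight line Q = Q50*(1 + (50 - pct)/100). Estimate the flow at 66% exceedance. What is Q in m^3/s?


Q = 68.4 * (1 + (50 - 66)/100) = 57.4560 m^3/s


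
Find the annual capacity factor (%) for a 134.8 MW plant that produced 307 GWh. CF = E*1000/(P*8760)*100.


CF = 307 * 1000 / (134.8 * 8760) * 100 = 25.9983 %


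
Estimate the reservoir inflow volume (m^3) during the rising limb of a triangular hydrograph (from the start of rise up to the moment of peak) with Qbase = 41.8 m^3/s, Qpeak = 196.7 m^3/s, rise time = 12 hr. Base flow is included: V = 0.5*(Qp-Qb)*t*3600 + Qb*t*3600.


V = 0.5*(196.7 - 41.8)*12*3600 + 41.8*12*3600 = 5.1516e+06 m^3


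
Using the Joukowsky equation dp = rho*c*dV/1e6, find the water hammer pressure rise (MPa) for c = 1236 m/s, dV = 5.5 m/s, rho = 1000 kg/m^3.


dp = 1000 * 1236 * 5.5 / 1e6 = 6.7980 MPa


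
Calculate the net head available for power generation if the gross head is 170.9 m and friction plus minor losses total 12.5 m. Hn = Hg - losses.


Hn = 170.9 - 12.5 = 158.4000 m


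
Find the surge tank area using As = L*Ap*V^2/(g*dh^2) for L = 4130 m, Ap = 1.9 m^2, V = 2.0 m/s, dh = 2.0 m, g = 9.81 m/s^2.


As = 4130 * 1.9 * 2.0^2 / (9.81 * 2.0^2) = 799.8981 m^2


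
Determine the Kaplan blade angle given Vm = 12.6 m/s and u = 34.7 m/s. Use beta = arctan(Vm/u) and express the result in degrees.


beta = arctan(12.6 / 34.7) = 19.9566 degrees


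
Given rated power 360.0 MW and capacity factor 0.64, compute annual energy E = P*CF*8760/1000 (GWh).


E = 360.0 * 0.64 * 8760 / 1000 = 2018.3040 GWh


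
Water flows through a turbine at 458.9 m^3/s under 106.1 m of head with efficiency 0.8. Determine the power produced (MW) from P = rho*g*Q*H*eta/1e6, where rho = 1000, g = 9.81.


P = 1000 * 9.81 * 458.9 * 106.1 * 0.8 / 1e6 = 382.1135 MW


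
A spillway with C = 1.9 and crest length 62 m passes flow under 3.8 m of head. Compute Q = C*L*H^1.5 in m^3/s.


Q = 1.9 * 62 * 3.8^1.5 = 872.6110 m^3/s


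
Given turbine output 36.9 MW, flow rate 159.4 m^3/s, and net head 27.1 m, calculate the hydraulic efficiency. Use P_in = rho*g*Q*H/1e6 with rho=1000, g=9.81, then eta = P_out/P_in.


P_in = 1000 * 9.81 * 159.4 * 27.1 / 1e6 = 42.3766 MW
eta = 36.9 / 42.3766 = 0.8708


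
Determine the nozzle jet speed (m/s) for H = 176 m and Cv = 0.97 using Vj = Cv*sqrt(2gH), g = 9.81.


Vj = 0.97 * sqrt(2*9.81*176) = 57.0004 m/s


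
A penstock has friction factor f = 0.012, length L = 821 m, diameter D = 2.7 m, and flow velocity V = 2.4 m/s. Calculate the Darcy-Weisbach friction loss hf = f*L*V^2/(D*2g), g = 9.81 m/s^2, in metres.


hf = 0.012 * 821 * 2.4^2 / (2.7 * 2 * 9.81) = 1.0712 m


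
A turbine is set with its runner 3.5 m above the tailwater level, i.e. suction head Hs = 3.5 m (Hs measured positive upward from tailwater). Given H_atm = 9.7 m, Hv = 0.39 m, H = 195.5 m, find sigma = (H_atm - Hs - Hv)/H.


sigma = (9.7 - 3.5 - 0.39) / 195.5 = 0.0297


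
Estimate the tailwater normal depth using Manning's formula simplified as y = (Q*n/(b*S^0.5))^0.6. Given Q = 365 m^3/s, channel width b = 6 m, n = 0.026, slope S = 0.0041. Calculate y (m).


y = (365 * 0.026 / (6 * 0.0041^0.5))^0.6 = 6.8491 m


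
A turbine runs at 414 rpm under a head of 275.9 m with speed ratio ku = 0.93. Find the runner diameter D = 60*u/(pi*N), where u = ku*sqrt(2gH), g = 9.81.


u = 0.93 * sqrt(2*9.81*275.9) = 68.4240 m/s
D = 60 * 68.4240 / (pi * 414) = 3.1565 m


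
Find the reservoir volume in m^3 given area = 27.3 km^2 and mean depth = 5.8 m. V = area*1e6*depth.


V = 27.3 * 1e6 * 5.8 = 1.5834e+08 m^3


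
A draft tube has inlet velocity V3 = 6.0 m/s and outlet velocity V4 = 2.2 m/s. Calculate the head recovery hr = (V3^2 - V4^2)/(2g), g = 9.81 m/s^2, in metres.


hr = (6.0^2 - 2.2^2) / (2*9.81) = 1.5882 m


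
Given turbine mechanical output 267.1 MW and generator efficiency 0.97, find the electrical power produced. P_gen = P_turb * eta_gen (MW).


P_gen = 267.1 * 0.97 = 259.0870 MW


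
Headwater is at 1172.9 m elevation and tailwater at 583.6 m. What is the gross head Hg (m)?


Hg = 1172.9 - 583.6 = 589.3000 m


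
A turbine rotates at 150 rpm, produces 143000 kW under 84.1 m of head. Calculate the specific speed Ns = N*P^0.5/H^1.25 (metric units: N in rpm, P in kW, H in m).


Ns = 150 * 143000^0.5 / 84.1^1.25 = 222.7226


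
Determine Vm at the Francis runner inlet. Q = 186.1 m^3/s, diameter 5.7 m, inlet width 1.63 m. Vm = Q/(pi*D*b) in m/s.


Vm = 186.1 / (pi * 5.7 * 1.63) = 6.3758 m/s


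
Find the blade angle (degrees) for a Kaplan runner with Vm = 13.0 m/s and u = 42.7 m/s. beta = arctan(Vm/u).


beta = arctan(13.0 / 42.7) = 16.9329 degrees


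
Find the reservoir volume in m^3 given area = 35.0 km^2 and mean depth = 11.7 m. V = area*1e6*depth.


V = 35.0 * 1e6 * 11.7 = 4.0950e+08 m^3


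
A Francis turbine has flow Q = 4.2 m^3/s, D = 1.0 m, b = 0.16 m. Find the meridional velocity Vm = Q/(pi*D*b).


Vm = 4.2 / (pi * 1.0 * 0.16) = 8.3556 m/s


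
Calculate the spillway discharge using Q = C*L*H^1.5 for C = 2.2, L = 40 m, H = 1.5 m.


Q = 2.2 * 40 * 1.5^1.5 = 161.6663 m^3/s


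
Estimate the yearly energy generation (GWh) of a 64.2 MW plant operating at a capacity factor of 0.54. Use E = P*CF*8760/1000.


E = 64.2 * 0.54 * 8760 / 1000 = 303.6917 GWh


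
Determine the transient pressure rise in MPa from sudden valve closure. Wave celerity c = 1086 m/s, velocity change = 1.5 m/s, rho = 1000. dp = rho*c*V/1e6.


dp = 1000 * 1086 * 1.5 / 1e6 = 1.6290 MPa


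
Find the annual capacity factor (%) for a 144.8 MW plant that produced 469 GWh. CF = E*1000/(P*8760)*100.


CF = 469 * 1000 / (144.8 * 8760) * 100 = 36.9743 %


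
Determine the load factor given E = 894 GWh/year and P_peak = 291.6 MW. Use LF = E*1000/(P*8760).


LF = 894 * 1000 / (291.6 * 8760) = 0.3500


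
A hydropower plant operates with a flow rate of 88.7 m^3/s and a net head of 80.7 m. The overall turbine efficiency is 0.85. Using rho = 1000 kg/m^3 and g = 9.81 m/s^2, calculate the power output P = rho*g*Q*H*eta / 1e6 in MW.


P = 1000 * 9.81 * 88.7 * 80.7 * 0.85 / 1e6 = 59.6877 MW


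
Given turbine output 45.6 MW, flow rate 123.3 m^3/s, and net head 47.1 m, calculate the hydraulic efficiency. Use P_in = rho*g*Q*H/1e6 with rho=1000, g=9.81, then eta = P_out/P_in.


P_in = 1000 * 9.81 * 123.3 * 47.1 / 1e6 = 56.9709 MW
eta = 45.6 / 56.9709 = 0.8004


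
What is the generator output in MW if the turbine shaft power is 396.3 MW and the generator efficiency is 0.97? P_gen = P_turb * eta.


P_gen = 396.3 * 0.97 = 384.4110 MW


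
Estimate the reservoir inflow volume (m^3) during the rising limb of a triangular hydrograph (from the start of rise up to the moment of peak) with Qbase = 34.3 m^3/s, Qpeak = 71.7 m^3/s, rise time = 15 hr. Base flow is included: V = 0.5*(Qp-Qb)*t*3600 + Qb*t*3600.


V = 0.5*(71.7 - 34.3)*15*3600 + 34.3*15*3600 = 2.8620e+06 m^3


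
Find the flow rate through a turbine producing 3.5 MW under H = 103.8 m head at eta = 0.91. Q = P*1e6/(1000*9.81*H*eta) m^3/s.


Q = 3.5 * 1e6 / (1000 * 9.81 * 103.8 * 0.91) = 3.7771 m^3/s


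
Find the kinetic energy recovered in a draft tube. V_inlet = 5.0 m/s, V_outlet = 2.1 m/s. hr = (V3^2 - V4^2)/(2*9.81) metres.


hr = (5.0^2 - 2.1^2) / (2*9.81) = 1.0494 m


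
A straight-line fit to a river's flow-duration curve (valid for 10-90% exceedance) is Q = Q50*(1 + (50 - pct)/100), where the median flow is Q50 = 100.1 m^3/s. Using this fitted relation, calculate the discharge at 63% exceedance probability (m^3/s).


Q = 100.1 * (1 + (50 - 63)/100) = 87.0870 m^3/s


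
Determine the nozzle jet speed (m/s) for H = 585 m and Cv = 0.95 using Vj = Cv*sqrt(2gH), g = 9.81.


Vj = 0.95 * sqrt(2*9.81*585) = 101.7773 m/s


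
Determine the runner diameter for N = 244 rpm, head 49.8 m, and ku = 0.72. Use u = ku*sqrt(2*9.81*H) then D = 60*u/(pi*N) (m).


u = 0.72 * sqrt(2*9.81*49.8) = 22.5059 m/s
D = 60 * 22.5059 / (pi * 244) = 1.7616 m


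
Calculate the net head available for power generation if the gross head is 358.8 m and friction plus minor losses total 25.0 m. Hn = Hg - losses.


Hn = 358.8 - 25.0 = 333.8000 m


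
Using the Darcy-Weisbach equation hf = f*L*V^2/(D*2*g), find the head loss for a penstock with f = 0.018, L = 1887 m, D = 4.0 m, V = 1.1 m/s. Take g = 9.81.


hf = 0.018 * 1887 * 1.1^2 / (4.0 * 2 * 9.81) = 0.5237 m


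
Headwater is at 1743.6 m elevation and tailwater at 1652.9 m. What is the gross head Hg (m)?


Hg = 1743.6 - 1652.9 = 90.7000 m


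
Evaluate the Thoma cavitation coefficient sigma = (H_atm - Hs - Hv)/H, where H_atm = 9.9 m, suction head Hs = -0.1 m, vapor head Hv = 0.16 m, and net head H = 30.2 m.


sigma = (9.9 - (-0.1) - 0.16) / 30.2 = 0.3258


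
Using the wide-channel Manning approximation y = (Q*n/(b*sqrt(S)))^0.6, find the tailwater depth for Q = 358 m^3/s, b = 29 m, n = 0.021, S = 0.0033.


y = (358 * 0.021 / (29 * 0.0033^0.5))^0.6 = 2.4698 m


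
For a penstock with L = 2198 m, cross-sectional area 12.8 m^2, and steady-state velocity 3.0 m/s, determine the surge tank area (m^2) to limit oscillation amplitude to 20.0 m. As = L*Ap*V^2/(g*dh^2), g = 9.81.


As = 2198 * 12.8 * 3.0^2 / (9.81 * 20.0^2) = 64.5284 m^2


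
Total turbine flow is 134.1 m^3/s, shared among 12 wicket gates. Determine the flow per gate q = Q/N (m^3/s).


q = 134.1 / 12 = 11.1750 m^3/s


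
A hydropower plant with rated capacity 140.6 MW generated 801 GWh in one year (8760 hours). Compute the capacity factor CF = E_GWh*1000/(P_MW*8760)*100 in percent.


CF = 801 * 1000 / (140.6 * 8760) * 100 = 65.0344 %


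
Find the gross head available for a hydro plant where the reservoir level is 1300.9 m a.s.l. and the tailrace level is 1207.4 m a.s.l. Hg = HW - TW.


Hg = 1300.9 - 1207.4 = 93.5000 m


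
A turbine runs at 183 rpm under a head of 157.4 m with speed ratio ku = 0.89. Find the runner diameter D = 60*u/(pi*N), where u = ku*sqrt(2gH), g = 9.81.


u = 0.89 * sqrt(2*9.81*157.4) = 49.4586 m/s
D = 60 * 49.4586 / (pi * 183) = 5.1617 m


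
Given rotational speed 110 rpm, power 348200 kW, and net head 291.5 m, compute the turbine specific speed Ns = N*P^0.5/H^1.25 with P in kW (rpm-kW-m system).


Ns = 110 * 348200^0.5 / 291.5^1.25 = 53.8901


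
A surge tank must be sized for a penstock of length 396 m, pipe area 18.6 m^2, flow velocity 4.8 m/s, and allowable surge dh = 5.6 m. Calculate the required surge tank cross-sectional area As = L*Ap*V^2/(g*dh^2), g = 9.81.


As = 396 * 18.6 * 4.8^2 / (9.81 * 5.6^2) = 551.6270 m^2


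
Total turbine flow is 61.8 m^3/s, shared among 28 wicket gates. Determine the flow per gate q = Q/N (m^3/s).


q = 61.8 / 28 = 2.2071 m^3/s


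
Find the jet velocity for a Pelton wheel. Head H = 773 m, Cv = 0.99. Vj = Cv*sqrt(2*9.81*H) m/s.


Vj = 0.99 * sqrt(2*9.81*773) = 121.9199 m/s


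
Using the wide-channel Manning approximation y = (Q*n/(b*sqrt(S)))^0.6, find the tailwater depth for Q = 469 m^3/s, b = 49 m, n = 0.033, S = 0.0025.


y = (469 * 0.033 / (49 * 0.0025^0.5))^0.6 = 3.0221 m


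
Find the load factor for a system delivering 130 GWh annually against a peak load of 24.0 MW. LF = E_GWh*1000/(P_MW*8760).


LF = 130 * 1000 / (24.0 * 8760) = 0.6183


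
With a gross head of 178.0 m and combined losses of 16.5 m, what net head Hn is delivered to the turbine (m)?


Hn = 178.0 - 16.5 = 161.5000 m


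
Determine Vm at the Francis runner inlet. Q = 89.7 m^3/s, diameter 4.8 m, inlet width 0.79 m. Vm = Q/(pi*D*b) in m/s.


Vm = 89.7 / (pi * 4.8 * 0.79) = 7.5296 m/s


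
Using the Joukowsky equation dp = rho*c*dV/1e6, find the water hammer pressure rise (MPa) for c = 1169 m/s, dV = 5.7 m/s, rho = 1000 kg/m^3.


dp = 1000 * 1169 * 5.7 / 1e6 = 6.6633 MPa


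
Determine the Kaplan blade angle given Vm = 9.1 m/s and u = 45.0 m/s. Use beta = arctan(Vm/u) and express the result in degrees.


beta = arctan(9.1 / 45.0) = 11.4323 degrees


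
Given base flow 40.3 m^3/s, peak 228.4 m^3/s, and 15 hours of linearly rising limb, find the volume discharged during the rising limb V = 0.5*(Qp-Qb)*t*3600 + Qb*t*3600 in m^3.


V = 0.5*(228.4 - 40.3)*15*3600 + 40.3*15*3600 = 7.2549e+06 m^3


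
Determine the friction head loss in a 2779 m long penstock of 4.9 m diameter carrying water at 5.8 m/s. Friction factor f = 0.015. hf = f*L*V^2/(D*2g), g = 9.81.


hf = 0.015 * 2779 * 5.8^2 / (4.9 * 2 * 9.81) = 14.5862 m


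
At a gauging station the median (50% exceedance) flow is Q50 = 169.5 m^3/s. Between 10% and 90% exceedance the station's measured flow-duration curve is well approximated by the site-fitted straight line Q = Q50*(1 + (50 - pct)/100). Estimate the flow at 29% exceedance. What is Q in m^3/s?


Q = 169.5 * (1 + (50 - 29)/100) = 205.0950 m^3/s


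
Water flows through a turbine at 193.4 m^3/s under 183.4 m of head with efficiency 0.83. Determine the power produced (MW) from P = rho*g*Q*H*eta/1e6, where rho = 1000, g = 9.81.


P = 1000 * 9.81 * 193.4 * 183.4 * 0.83 / 1e6 = 288.8038 MW


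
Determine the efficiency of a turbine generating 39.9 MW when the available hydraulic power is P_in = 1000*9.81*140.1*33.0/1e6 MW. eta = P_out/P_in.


P_in = 1000 * 9.81 * 140.1 * 33.0 / 1e6 = 45.3546 MW
eta = 39.9 / 45.3546 = 0.8797


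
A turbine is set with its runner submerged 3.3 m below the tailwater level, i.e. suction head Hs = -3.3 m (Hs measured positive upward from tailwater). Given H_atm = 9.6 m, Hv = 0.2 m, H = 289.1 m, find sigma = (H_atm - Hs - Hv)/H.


sigma = (9.6 - (-3.3) - 0.2) / 289.1 = 0.0439


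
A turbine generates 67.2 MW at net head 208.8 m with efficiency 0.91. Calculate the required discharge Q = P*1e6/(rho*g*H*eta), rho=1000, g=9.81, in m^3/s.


Q = 67.2 * 1e6 / (1000 * 9.81 * 208.8 * 0.91) = 36.0519 m^3/s


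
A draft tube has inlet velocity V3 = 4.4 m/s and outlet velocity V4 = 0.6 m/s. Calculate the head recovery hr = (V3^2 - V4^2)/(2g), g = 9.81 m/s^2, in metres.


hr = (4.4^2 - 0.6^2) / (2*9.81) = 0.9684 m


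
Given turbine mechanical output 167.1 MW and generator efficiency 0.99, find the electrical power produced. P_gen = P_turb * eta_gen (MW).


P_gen = 167.1 * 0.99 = 165.4290 MW


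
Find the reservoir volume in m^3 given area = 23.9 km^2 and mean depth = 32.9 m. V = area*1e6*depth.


V = 23.9 * 1e6 * 32.9 = 7.8631e+08 m^3


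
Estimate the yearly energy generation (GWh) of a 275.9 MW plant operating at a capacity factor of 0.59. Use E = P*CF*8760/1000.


E = 275.9 * 0.59 * 8760 / 1000 = 1425.9616 GWh


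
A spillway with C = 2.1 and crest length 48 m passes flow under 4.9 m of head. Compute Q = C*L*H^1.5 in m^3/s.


Q = 2.1 * 48 * 4.9^1.5 = 1093.3385 m^3/s


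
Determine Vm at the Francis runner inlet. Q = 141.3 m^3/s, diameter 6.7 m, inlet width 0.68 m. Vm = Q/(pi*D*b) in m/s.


Vm = 141.3 / (pi * 6.7 * 0.68) = 9.8721 m/s


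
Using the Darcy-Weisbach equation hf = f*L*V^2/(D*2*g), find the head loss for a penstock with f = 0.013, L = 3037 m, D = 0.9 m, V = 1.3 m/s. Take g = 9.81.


hf = 0.013 * 3037 * 1.3^2 / (0.9 * 2 * 9.81) = 3.7786 m


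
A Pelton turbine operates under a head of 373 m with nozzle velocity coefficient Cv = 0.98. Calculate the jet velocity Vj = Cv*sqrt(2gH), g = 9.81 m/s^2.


Vj = 0.98 * sqrt(2*9.81*373) = 83.8359 m/s


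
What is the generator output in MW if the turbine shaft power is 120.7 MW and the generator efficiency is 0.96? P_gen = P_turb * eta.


P_gen = 120.7 * 0.96 = 115.8720 MW


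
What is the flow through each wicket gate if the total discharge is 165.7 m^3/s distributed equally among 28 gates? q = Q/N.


q = 165.7 / 28 = 5.9179 m^3/s


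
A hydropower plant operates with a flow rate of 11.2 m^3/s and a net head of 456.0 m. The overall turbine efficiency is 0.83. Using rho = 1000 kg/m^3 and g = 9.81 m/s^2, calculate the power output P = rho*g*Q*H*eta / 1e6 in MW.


P = 1000 * 9.81 * 11.2 * 456.0 * 0.83 / 1e6 = 41.5844 MW


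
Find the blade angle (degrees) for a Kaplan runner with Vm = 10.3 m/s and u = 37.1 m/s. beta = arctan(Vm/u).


beta = arctan(10.3 / 37.1) = 15.5161 degrees


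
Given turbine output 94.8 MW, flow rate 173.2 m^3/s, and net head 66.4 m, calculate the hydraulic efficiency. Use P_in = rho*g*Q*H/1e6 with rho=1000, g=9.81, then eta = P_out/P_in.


P_in = 1000 * 9.81 * 173.2 * 66.4 / 1e6 = 112.8197 MW
eta = 94.8 / 112.8197 = 0.8403


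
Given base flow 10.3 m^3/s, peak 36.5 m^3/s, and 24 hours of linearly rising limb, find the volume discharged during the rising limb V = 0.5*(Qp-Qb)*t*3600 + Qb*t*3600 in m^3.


V = 0.5*(36.5 - 10.3)*24*3600 + 10.3*24*3600 = 2.0218e+06 m^3


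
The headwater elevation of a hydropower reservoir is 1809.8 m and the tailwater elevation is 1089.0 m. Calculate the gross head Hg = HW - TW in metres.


Hg = 1809.8 - 1089.0 = 720.8000 m


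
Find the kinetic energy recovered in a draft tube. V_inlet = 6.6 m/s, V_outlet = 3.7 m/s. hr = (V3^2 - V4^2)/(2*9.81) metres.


hr = (6.6^2 - 3.7^2) / (2*9.81) = 1.5224 m


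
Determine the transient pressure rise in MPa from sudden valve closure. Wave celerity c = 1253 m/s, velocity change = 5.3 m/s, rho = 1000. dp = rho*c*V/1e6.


dp = 1000 * 1253 * 5.3 / 1e6 = 6.6409 MPa


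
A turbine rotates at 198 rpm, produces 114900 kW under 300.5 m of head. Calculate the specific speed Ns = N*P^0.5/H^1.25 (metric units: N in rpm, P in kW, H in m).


Ns = 198 * 114900^0.5 / 300.5^1.25 = 53.6438


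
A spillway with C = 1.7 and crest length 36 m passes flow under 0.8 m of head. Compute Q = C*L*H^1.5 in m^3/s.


Q = 1.7 * 36 * 0.8^1.5 = 43.7912 m^3/s


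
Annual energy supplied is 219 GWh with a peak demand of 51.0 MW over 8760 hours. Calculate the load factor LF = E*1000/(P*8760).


LF = 219 * 1000 / (51.0 * 8760) = 0.4902


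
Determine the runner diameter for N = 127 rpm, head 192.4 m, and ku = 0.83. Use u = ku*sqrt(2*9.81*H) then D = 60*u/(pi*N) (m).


u = 0.83 * sqrt(2*9.81*192.4) = 50.9953 m/s
D = 60 * 50.9953 / (pi * 127) = 7.6688 m


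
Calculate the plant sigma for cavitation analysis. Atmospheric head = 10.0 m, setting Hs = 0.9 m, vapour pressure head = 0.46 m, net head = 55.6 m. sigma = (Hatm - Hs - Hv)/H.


sigma = (10.0 - 0.9 - 0.46) / 55.6 = 0.1554


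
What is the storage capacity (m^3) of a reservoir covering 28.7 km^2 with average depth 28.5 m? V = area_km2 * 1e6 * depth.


V = 28.7 * 1e6 * 28.5 = 8.1795e+08 m^3


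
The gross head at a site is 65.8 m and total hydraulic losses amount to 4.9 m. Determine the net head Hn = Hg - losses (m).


Hn = 65.8 - 4.9 = 60.9000 m


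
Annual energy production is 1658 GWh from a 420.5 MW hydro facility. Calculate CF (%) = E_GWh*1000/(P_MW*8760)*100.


CF = 1658 * 1000 / (420.5 * 8760) * 100 = 45.0106 %


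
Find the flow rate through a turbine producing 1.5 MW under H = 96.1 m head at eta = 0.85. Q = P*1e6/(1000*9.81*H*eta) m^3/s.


Q = 1.5 * 1e6 / (1000 * 9.81 * 96.1 * 0.85) = 1.8719 m^3/s


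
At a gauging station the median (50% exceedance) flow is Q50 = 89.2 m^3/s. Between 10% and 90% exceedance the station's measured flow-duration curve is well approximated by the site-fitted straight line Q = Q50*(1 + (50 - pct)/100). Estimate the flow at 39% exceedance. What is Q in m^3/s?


Q = 89.2 * (1 + (50 - 39)/100) = 99.0120 m^3/s


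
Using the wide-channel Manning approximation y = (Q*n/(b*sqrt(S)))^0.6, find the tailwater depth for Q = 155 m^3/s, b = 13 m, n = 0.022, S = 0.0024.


y = (155 * 0.022 / (13 * 0.0024^0.5))^0.6 = 2.7367 m


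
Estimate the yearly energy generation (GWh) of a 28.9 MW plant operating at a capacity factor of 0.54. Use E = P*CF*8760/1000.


E = 28.9 * 0.54 * 8760 / 1000 = 136.7086 GWh


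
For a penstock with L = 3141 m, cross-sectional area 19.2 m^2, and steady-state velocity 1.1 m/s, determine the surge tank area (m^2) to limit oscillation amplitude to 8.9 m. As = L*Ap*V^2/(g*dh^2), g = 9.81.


As = 3141 * 19.2 * 1.1^2 / (9.81 * 8.9^2) = 93.9086 m^2


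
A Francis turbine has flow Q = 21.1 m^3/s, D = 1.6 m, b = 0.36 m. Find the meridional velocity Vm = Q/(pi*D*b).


Vm = 21.1 / (pi * 1.6 * 0.36) = 11.6603 m/s


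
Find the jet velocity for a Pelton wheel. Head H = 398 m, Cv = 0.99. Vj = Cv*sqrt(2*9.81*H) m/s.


Vj = 0.99 * sqrt(2*9.81*398) = 87.4835 m/s


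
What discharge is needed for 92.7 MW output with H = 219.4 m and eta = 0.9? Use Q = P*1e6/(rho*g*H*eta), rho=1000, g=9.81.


Q = 92.7 * 1e6 / (1000 * 9.81 * 219.4 * 0.9) = 47.8555 m^3/s


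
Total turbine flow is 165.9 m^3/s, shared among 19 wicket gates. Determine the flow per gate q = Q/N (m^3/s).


q = 165.9 / 19 = 8.7316 m^3/s


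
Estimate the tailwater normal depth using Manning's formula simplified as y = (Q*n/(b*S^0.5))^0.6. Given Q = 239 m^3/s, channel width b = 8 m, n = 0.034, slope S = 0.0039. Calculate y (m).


y = (239 * 0.034 / (8 * 0.0039^0.5))^0.6 = 5.3303 m


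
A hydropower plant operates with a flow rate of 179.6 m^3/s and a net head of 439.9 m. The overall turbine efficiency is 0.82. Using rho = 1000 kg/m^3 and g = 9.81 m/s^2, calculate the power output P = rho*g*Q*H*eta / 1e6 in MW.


P = 1000 * 9.81 * 179.6 * 439.9 * 0.82 / 1e6 = 635.5404 MW


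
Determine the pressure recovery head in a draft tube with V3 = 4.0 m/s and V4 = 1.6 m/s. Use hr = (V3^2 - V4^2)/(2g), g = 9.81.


hr = (4.0^2 - 1.6^2) / (2*9.81) = 0.6850 m


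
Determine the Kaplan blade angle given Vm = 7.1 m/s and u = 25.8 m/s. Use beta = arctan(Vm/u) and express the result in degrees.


beta = arctan(7.1 / 25.8) = 15.3866 degrees


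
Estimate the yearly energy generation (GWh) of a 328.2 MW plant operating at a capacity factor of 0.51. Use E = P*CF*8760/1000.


E = 328.2 * 0.51 * 8760 / 1000 = 1466.2663 GWh


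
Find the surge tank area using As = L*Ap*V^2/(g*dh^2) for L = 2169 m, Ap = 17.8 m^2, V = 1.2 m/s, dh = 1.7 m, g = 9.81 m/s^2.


As = 2169 * 17.8 * 1.2^2 / (9.81 * 1.7^2) = 1960.9892 m^2


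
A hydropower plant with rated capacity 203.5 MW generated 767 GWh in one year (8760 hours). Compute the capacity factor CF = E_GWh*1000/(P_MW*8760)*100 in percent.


CF = 767 * 1000 / (203.5 * 8760) * 100 = 43.0256 %


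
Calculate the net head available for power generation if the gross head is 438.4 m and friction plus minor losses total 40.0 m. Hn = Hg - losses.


Hn = 438.4 - 40.0 = 398.4000 m


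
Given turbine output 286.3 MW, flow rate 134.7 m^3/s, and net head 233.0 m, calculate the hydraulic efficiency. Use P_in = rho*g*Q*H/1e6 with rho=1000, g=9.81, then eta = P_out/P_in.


P_in = 1000 * 9.81 * 134.7 * 233.0 / 1e6 = 307.8878 MW
eta = 286.3 / 307.8878 = 0.9299


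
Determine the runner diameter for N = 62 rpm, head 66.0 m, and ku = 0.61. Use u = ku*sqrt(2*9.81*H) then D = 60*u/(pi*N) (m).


u = 0.61 * sqrt(2*9.81*66.0) = 21.9508 m/s
D = 60 * 21.9508 / (pi * 62) = 6.7618 m


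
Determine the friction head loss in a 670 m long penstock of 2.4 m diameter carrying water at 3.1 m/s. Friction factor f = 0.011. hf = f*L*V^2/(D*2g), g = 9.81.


hf = 0.011 * 670 * 3.1^2 / (2.4 * 2 * 9.81) = 1.5041 m


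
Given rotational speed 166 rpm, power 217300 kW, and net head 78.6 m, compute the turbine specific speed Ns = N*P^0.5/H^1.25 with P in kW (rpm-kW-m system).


Ns = 166 * 217300^0.5 / 78.6^1.25 = 330.6433


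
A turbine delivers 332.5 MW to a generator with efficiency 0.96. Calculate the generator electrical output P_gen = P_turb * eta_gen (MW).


P_gen = 332.5 * 0.96 = 319.2000 MW


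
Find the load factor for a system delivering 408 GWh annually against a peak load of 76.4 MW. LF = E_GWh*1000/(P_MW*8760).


LF = 408 * 1000 / (76.4 * 8760) = 0.6096


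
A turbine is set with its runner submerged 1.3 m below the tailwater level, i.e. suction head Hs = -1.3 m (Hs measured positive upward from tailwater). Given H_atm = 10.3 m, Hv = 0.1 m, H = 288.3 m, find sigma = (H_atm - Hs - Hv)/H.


sigma = (10.3 - (-1.3) - 0.1) / 288.3 = 0.0399


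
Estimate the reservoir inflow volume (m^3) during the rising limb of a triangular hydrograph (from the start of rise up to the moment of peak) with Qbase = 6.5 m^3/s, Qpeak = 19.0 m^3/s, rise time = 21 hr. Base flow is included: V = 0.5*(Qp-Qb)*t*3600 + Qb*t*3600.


V = 0.5*(19.0 - 6.5)*21*3600 + 6.5*21*3600 = 963900.0000 m^3


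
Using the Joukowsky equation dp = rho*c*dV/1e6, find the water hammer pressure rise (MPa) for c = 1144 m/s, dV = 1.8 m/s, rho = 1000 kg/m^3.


dp = 1000 * 1144 * 1.8 / 1e6 = 2.0592 MPa


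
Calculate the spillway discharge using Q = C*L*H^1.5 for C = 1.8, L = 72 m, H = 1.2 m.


Q = 1.8 * 72 * 1.2^1.5 = 170.3636 m^3/s


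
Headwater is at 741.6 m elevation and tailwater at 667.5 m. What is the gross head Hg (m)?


Hg = 741.6 - 667.5 = 74.1000 m


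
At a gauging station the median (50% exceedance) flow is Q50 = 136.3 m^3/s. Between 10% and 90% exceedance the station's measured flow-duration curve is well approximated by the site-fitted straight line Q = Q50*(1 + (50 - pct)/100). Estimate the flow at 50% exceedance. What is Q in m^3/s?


Q = 136.3 * (1 + (50 - 50)/100) = 136.3000 m^3/s


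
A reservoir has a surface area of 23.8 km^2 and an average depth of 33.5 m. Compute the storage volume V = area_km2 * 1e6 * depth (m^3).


V = 23.8 * 1e6 * 33.5 = 7.9730e+08 m^3
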